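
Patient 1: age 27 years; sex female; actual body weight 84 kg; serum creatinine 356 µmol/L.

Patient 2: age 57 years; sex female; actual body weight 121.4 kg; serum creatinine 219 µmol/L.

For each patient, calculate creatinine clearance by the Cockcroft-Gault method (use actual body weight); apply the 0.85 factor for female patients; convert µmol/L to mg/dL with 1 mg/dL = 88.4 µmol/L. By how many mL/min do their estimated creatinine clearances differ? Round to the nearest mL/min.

Patient 1: SCr = 356 / 88.4 = 4.027 mg/dL
Patient 1: CrCl = (140 − 27) × 84 / (72 × 4.027) × 0.85 = 9492.0 / 289.94 × 0.85 ≈ 27.8 mL/min
Patient 2: SCr = 219 / 88.4 = 2.477 mg/dL
Patient 2: CrCl = (140 − 57) × 121.4 / (72 × 2.477) × 0.85 = 10076.2 / 178.34 × 0.85 ≈ 48.0 mL/min
|27.8 − 48.0| = 20.2 mL/min

20 mL/min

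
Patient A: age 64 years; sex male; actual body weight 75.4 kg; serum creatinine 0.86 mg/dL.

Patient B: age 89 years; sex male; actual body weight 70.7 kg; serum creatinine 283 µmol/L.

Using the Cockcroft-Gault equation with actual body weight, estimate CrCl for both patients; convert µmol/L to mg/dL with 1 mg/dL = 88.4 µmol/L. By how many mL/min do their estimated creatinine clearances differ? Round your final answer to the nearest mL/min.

Patient A: CrCl = (140 − 64) × 75.4 / (72 × 0.86) = 5730.4 / 61.92 ≈ 92.5 mL/min
Patient B: SCr = 283 / 88.4 = 3.201 mg/dL
Patient B: CrCl = (140 − 89) × 70.7 / (72 × 3.201) = 3605.7 / 230.47 ≈ 15.6 mL/min
|92.5 − 15.6| = 76.9 mL/min

77 mL/min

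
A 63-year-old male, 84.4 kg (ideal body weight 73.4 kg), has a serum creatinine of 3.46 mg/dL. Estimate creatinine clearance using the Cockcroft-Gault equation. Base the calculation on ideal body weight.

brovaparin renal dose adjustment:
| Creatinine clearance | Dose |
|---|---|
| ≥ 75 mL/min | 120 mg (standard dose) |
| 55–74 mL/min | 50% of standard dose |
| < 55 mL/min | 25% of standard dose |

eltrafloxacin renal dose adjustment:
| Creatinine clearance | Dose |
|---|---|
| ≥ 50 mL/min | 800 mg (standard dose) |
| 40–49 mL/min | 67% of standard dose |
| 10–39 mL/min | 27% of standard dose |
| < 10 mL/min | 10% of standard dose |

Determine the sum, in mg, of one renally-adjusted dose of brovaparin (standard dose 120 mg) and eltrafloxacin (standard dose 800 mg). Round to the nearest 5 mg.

245 mg

CrCl = (140 − 63) × 73.4 / (72 × 3.46) = 5651.8 / 249.12 ≈ 22.7 mL/min
CrCl ≈ 23 mL/min.
brovaparin: < 55 mL/min → 25% of 120 mg = 30 mg.
eltrafloxacin: 10–39 mL/min → 27% of 800 mg = 216 mg.
Total = 30 + 216 = 246 mg.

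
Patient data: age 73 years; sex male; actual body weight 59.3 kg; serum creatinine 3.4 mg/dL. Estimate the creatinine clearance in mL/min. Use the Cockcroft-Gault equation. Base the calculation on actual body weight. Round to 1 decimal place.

16.2 mL/min

CrCl = (140 − 73) × 59.3 / (72 × 3.4) = 3973.1 / 244.80 ≈ 16.2 mL/min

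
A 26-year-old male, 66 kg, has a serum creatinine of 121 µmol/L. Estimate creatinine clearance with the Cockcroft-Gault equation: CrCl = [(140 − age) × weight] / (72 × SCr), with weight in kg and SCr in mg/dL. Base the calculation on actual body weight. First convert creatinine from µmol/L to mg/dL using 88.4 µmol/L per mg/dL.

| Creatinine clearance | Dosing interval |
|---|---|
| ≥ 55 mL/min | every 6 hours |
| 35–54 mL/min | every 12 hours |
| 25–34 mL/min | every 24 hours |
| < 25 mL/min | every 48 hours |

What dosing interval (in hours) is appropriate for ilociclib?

every 6 hours

SCr = 121 / 88.4 = 1.369 mg/dL
CrCl = (140 − 26) × 66 / (72 × 1.369) = 7524.0 / 98.57 ≈ 76.3 mL/min
CrCl ≈ 76 mL/min → bracket ≥ 55 mL/min → every 6 hours.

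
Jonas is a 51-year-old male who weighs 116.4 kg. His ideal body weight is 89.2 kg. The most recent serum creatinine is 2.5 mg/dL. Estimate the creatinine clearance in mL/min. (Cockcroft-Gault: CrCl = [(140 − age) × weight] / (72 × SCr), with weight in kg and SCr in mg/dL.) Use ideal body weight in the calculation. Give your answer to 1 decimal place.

44.1 mL/min

CrCl = (140 − 51) × 89.2 / (72 × 2.5) = 7938.8 / 180.00 ≈ 44.1 mL/min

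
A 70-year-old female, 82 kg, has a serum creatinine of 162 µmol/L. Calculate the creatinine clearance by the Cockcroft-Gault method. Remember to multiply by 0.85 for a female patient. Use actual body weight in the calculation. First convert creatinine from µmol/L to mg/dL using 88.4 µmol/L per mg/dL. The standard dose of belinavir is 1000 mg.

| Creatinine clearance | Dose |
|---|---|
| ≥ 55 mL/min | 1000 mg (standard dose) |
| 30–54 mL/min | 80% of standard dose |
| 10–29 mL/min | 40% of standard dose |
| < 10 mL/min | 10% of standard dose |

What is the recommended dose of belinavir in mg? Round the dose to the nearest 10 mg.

800 mg

SCr = 162 / 88.4 = 1.833 mg/dL
CrCl = (140 − 70) × 82 / (72 × 1.833) × 0.85 = 5740.0 / 131.98 × 0.85 ≈ 37.0 mL/min
CrCl ≈ 37 mL/min → bracket 30–54 mL/min.
80% of 1000 mg = 800 mg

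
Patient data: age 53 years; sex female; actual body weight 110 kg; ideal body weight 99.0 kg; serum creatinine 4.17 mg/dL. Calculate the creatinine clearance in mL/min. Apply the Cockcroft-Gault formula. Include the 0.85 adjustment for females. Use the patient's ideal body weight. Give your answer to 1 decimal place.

24.4 mL/min

CrCl = (140 − 53) × 99 / (72 × 4.17) × 0.85 = 8613.0 / 300.24 × 0.85 ≈ 24.4 mL/min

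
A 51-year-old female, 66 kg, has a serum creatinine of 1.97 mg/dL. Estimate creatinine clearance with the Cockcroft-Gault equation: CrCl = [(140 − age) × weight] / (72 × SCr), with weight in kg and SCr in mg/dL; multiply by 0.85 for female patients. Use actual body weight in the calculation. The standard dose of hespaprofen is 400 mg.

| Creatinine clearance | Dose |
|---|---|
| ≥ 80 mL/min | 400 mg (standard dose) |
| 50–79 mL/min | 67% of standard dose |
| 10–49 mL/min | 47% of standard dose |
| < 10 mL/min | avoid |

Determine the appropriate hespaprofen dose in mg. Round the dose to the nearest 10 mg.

190 mg

CrCl = (140 − 51) × 66 / (72 × 1.97) × 0.85 = 5874.0 / 141.84 × 0.85 ≈ 35.2 mL/min
CrCl ≈ 35 mL/min → bracket 10–49 mL/min.
47% of 400 mg = 188 mg → 190 mg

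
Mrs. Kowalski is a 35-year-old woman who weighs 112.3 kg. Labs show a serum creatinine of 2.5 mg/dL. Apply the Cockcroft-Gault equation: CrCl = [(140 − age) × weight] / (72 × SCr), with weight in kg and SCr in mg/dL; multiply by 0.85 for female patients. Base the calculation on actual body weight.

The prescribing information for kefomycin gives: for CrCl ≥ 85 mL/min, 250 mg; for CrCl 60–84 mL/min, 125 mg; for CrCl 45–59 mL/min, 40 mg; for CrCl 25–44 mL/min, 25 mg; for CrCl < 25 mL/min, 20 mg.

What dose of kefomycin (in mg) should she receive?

CrCl = (140 − 35) × 112.3 / (72 × 2.5) × 0.85 = 11791.5 / 180.00 × 0.85 ≈ 55.7 mL/min
CrCl ≈ 56 mL/min → bracket 45–59 mL/min.
Dose for this bracket: 40 mg.

40 mg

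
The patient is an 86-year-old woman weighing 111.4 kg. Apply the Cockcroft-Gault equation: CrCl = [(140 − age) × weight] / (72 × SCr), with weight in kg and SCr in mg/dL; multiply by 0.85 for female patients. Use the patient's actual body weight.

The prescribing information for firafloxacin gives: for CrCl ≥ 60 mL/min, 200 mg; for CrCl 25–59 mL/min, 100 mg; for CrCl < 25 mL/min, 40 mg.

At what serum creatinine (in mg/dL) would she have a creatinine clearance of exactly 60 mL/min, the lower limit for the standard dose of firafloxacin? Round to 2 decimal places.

Standard dose requires CrCl ≥ 60 mL/min.
Set (140 − 86) × 111.4 × 0.85 / (72 × SCr) = 60
SCr = (140 − 86) × 111.4 × 0.85 / (72 × 60) = 1.184 mg/dL

1.18 mg/dL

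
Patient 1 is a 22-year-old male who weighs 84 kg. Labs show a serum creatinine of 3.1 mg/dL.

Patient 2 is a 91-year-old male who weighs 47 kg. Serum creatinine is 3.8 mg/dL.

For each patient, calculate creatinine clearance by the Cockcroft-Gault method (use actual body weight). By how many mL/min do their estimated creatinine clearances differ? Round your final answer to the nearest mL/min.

Patient 1: CrCl = (140 − 22) × 84 / (72 × 3.1) = 9912.0 / 223.20 ≈ 44.4 mL/min
Patient 2: CrCl = (140 − 91) × 47 / (72 × 3.8) = 2303.0 / 273.60 ≈ 8.4 mL/min
|44.4 − 8.4| = 36.0 mL/min

36 mL/min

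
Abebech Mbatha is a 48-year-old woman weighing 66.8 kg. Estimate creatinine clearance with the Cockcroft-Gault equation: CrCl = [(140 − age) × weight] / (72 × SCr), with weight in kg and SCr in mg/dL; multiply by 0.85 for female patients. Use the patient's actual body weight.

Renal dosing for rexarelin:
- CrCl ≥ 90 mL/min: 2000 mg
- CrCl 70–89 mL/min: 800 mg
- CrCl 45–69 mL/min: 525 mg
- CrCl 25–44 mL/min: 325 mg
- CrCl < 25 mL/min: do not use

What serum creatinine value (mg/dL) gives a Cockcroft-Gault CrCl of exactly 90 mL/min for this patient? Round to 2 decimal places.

Standard dose requires CrCl ≥ 90 mL/min.
Set (140 − 48) × 66.8 × 0.85 / (72 × SCr) = 90
SCr = (140 − 48) × 66.8 × 0.85 / (72 × 90) = 0.806 mg/dL

0.81 mg/dL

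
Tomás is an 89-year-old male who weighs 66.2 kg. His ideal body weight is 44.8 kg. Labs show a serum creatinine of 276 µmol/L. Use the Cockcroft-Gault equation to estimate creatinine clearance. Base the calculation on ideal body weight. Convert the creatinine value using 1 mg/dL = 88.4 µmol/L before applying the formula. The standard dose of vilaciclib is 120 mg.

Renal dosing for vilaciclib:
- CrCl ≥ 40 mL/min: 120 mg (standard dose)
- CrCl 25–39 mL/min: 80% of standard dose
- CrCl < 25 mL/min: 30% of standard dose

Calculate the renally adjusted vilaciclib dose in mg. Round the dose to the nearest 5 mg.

35 mg

SCr = 276 / 88.4 = 3.122 mg/dL
CrCl = (140 − 89) × 44.8 / (72 × 3.122) = 2284.8 / 224.78 ≈ 10.2 mL/min
CrCl ≈ 10 mL/min → bracket < 25 mL/min.
30% of 120 mg = 36 mg → 35 mg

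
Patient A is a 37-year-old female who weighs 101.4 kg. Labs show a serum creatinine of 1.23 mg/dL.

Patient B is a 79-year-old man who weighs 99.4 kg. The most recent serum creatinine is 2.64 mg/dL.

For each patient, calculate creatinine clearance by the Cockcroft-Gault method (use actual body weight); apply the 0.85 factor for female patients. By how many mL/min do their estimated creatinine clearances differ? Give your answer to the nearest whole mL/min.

68 mL/min

Patient A: CrCl = (140 − 37) × 101.4 / (72 × 1.23) × 0.85 = 10444.2 / 88.56 × 0.85 ≈ 100.2 mL/min
Patient B: CrCl = (140 − 79) × 99.4 / (72 × 2.64) = 6063.4 / 190.08 ≈ 31.9 mL/min
|100.2 − 31.9| = 68.3 mL/min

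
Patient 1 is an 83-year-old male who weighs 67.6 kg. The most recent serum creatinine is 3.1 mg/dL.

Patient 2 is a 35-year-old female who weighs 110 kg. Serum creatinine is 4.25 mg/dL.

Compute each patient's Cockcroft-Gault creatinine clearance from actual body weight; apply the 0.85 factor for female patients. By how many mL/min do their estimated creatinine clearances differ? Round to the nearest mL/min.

Patient 1: CrCl = (140 − 83) × 67.6 / (72 × 3.1) = 3853.2 / 223.20 ≈ 17.3 mL/min
Patient 2: CrCl = (140 − 35) × 110 / (72 × 4.25) × 0.85 = 11550.0 / 306.00 × 0.85 ≈ 32.1 mL/min
|17.3 − 32.1| = 14.8 mL/min

15 mL/min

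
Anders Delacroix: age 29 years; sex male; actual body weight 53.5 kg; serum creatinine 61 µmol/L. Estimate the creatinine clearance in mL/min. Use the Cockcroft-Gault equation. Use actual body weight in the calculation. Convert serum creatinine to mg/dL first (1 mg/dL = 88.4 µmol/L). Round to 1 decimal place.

119.5 mL/min

SCr = 61 / 88.4 = 0.69 mg/dL
CrCl = (140 − 29) × 53.5 / (72 × 0.69) = 5938.5 / 49.68 ≈ 119.5 mL/min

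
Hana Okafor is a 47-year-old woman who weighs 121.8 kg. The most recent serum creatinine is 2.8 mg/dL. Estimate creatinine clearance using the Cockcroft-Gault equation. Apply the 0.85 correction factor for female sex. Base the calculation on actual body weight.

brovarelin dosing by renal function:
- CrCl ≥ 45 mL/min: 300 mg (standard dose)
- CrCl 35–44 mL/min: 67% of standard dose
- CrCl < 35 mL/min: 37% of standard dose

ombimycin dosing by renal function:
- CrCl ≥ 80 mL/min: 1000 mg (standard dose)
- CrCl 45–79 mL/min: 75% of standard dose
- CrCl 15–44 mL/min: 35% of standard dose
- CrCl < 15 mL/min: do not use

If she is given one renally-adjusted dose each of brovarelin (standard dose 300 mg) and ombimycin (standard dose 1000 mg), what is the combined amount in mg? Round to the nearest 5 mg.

1050 mg

CrCl = (140 − 47) × 121.8 / (72 × 2.8) × 0.85 = 11327.4 / 201.60 × 0.85 ≈ 47.8 mL/min
CrCl ≈ 48 mL/min.
brovarelin: ≥ 45 mL/min → 100% of 300 mg = 300 mg.
ombimycin: 45–79 mL/min → 75% of 1000 mg = 750 mg.
Total = 300 + 750 = 1050 mg.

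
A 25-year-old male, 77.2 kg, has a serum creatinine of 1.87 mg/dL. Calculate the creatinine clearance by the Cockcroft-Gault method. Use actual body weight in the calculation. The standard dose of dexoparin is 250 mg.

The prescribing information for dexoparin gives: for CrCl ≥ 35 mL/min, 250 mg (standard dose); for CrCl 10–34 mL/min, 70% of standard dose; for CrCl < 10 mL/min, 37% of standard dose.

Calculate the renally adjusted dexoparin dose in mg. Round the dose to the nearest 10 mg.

250 mg

CrCl = (140 − 25) × 77.2 / (72 × 1.87) = 8878.0 / 134.64 ≈ 65.9 mL/min
CrCl ≈ 66 mL/min → bracket ≥ 35 mL/min.
100% of 250 mg = 250 mg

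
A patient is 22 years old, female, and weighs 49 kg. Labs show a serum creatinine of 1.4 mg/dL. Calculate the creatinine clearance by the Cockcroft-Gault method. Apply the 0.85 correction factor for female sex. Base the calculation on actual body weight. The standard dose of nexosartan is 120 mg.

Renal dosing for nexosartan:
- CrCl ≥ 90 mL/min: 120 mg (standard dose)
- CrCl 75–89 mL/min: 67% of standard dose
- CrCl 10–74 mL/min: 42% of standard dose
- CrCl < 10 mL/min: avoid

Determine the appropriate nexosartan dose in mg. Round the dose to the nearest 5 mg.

50 mg

CrCl = (140 − 22) × 49 / (72 × 1.4) × 0.85 = 5782.0 / 100.80 × 0.85 ≈ 48.8 mL/min
CrCl ≈ 49 mL/min → bracket 10–74 mL/min.
42% of 120 mg = 50.4 mg → 50 mg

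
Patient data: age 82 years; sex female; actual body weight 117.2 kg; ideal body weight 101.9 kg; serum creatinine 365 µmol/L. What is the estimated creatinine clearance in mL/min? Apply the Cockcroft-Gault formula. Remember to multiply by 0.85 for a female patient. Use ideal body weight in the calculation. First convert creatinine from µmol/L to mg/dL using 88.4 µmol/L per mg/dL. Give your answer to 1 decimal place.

16.9 mL/min

SCr = 365 / 88.4 = 4.129 mg/dL
CrCl = (140 − 82) × 101.9 / (72 × 4.129) × 0.85 = 5910.2 / 297.29 × 0.85 ≈ 16.9 mL/min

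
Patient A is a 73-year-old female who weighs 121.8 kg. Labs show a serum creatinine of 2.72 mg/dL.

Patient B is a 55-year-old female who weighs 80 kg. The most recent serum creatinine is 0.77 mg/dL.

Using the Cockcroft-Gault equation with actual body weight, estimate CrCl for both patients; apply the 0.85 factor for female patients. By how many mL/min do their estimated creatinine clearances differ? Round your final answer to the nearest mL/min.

69 mL/min

Patient A: CrCl = (140 − 73) × 121.8 / (72 × 2.72) × 0.85 = 8160.6 / 195.84 × 0.85 ≈ 35.4 mL/min
Patient B: CrCl = (140 − 55) × 80 / (72 × 0.77) × 0.85 = 6800.0 / 55.44 × 0.85 ≈ 104.3 mL/min
|35.4 − 104.3| = 68.9 mL/min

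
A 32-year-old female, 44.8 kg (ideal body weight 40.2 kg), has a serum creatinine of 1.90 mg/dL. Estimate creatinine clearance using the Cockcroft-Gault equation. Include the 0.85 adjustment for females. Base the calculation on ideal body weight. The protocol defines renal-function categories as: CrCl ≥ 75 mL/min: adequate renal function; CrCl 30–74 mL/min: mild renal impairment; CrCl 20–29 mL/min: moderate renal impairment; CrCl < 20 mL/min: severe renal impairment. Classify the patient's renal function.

moderate renal impairment

CrCl = (140 − 32) × 40.2 / (72 × 1.9) × 0.85 = 4341.6 / 136.80 × 0.85 ≈ 27.0 mL/min
27 mL/min falls in the 'moderate renal impairment' range.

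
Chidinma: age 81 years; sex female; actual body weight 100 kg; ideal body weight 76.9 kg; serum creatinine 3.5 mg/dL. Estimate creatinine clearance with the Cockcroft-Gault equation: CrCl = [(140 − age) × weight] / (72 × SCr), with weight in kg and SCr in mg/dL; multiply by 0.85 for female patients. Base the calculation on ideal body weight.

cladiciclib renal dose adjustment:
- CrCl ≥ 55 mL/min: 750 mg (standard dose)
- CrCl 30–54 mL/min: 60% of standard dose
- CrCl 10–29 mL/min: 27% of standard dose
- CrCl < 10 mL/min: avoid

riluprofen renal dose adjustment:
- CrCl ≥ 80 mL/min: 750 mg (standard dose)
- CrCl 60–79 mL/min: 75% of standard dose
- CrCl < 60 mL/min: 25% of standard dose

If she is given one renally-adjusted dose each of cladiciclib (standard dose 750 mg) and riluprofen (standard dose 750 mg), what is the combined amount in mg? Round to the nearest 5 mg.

390 mg

CrCl = (140 − 81) × 76.9 / (72 × 3.5) × 0.85 = 4537.1 / 252.00 × 0.85 ≈ 15.3 mL/min
CrCl ≈ 15 mL/min.
cladiciclib: 10–29 mL/min → 27% of 750 mg = 202.5 mg.
riluprofen: < 60 mL/min → 25% of 750 mg = 187.5 mg.
Total = 202.5 + 187.5 = 390 mg.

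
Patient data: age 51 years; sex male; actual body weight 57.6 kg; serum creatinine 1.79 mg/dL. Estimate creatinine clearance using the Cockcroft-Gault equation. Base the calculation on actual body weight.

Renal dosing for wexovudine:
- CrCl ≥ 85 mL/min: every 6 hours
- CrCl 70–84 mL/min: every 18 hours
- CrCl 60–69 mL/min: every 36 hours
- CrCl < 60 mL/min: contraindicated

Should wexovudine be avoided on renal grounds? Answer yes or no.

yes

CrCl = (140 − 51) × 57.6 / (72 × 1.79) = 5126.4 / 128.88 ≈ 39.8 mL/min
CrCl ≈ 40 mL/min, which is < 60 mL/min.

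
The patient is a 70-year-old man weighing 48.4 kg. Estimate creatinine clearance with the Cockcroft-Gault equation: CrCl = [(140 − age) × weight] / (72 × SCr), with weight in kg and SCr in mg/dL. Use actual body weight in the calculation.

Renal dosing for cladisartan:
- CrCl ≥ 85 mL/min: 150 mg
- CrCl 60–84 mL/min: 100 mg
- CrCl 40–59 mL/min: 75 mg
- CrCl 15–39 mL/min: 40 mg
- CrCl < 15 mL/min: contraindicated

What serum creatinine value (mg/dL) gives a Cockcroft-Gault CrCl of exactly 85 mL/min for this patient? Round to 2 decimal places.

Standard dose requires CrCl ≥ 85 mL/min.
Set (140 − 70) × 48.4 / (72 × SCr) = 85
SCr = (140 − 70) × 48.4 / (72 × 85) = 0.554 mg/dL

0.55 mg/dL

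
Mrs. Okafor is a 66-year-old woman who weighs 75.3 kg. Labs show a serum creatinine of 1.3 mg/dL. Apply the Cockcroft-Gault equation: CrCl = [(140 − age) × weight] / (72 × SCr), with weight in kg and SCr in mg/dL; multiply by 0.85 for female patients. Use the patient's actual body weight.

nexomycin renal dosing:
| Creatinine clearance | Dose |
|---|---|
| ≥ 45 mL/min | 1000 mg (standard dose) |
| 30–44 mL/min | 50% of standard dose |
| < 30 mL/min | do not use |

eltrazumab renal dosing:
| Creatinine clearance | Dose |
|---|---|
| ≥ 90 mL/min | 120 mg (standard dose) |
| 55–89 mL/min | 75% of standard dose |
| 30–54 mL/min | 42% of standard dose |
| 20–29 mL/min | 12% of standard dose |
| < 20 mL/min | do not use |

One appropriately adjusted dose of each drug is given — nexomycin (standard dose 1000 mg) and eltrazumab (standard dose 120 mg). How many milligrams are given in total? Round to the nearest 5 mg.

1050 mg

CrCl = (140 − 66) × 75.3 / (72 × 1.3) × 0.85 = 5572.2 / 93.60 × 0.85 ≈ 50.6 mL/min
CrCl ≈ 51 mL/min.
nexomycin: ≥ 45 mL/min → 100% of 1000 mg = 1000 mg.
eltrazumab: 30–54 mL/min → 42% of 120 mg = 50.4 mg.
Total = 1000 + 50.4 = 1050.4 mg.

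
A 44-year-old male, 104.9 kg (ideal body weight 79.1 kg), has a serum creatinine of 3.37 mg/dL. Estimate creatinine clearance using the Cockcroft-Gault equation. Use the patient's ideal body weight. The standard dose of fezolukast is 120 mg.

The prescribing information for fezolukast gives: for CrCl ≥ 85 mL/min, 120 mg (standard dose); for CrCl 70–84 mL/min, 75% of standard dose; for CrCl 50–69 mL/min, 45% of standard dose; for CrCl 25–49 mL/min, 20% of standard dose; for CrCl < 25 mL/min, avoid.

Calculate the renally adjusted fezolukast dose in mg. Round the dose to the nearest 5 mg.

CrCl = (140 − 44) × 79.1 / (72 × 3.37) = 7593.6 / 242.64 ≈ 31.3 mL/min
CrCl ≈ 31 mL/min → bracket 25–49 mL/min.
20% of 120 mg = 24 mg → 25 mg

25 mg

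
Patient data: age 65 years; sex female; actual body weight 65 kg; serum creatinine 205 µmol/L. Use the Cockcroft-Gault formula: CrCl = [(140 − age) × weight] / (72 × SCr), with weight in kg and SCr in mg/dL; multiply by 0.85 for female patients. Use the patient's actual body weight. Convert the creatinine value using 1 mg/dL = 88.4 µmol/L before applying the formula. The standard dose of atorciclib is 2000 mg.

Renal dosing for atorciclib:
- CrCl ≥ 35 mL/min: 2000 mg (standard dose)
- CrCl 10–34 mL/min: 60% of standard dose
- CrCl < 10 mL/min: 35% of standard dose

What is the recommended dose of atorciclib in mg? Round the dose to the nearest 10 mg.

SCr = 205 / 88.4 = 2.319 mg/dL
CrCl = (140 − 65) × 65 / (72 × 2.319) × 0.85 = 4875.0 / 166.97 × 0.85 ≈ 24.8 mL/min
CrCl ≈ 25 mL/min → bracket 10–34 mL/min.
60% of 2000 mg = 1200 mg

1200 mg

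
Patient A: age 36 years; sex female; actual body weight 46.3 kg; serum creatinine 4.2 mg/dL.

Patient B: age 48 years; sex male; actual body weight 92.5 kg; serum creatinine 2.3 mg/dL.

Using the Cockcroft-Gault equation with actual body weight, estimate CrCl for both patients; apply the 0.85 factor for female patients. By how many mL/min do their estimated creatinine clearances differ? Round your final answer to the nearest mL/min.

Patient A: CrCl = (140 − 36) × 46.3 / (72 × 4.2) × 0.85 = 4815.2 / 302.40 × 0.85 ≈ 13.5 mL/min
Patient B: CrCl = (140 − 48) × 92.5 / (72 × 2.3) = 8510.0 / 165.60 ≈ 51.4 mL/min
|13.5 − 51.4| = 37.9 mL/min

38 mL/min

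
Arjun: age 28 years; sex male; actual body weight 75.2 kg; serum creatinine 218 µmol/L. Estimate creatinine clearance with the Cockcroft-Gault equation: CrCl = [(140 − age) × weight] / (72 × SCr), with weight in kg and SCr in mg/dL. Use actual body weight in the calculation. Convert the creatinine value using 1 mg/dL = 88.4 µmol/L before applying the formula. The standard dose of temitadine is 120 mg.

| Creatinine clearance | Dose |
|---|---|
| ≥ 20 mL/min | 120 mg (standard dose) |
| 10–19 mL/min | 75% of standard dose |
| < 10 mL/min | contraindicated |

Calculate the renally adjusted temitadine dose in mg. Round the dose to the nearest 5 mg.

120 mg

SCr = 218 / 88.4 = 2.466 mg/dL
CrCl = (140 − 28) × 75.2 / (72 × 2.466) = 8422.4 / 177.55 ≈ 47.4 mL/min
CrCl ≈ 47 mL/min → bracket ≥ 20 mL/min.
100% of 120 mg = 120 mg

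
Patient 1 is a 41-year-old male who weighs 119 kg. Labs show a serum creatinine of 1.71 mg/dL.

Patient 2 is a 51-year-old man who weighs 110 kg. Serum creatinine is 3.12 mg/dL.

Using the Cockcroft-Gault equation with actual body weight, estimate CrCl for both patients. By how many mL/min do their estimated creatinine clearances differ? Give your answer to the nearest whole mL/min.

Patient 1: CrCl = (140 − 41) × 119 / (72 × 1.71) = 11781.0 / 123.12 ≈ 95.7 mL/min
Patient 2: CrCl = (140 − 51) × 110 / (72 × 3.12) = 9790.0 / 224.64 ≈ 43.6 mL/min
|95.7 − 43.6| = 52.1 mL/min

52 mL/min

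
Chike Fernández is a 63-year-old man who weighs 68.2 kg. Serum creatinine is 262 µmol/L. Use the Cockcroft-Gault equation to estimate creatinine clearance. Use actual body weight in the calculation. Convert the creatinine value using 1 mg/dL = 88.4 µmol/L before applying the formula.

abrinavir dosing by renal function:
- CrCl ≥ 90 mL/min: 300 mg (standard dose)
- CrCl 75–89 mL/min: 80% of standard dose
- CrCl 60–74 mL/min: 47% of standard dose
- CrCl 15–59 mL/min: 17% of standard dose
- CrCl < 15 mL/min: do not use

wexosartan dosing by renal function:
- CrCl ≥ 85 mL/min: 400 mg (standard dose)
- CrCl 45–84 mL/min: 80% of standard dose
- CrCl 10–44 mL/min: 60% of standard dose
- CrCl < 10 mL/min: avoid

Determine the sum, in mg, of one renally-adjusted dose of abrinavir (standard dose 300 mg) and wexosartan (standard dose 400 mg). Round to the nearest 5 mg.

SCr = 262 / 88.4 = 2.964 mg/dL
CrCl = (140 − 63) × 68.2 / (72 × 2.964) = 5251.4 / 213.41 ≈ 24.6 mL/min
CrCl ≈ 25 mL/min.
abrinavir: 15–59 mL/min → 17% of 300 mg = 51 mg.
wexosartan: 10–44 mL/min → 60% of 400 mg = 240 mg.
Total = 51 + 240 = 291 mg.

290 mg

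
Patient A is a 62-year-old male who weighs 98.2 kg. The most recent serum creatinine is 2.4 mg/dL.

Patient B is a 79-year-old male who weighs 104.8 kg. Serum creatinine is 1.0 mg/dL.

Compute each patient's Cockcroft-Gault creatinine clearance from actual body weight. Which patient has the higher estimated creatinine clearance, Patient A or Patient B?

Patient B

Patient A: CrCl = (140 − 62) × 98.2 / (72 × 2.4) = 7659.6 / 172.80 ≈ 44.3 mL/min
Patient B: CrCl = (140 − 79) × 104.8 / (72 × 1) = 6392.8 / 72.00 ≈ 88.8 mL/min
44.3 vs 88.8 mL/min → Patient B is higher.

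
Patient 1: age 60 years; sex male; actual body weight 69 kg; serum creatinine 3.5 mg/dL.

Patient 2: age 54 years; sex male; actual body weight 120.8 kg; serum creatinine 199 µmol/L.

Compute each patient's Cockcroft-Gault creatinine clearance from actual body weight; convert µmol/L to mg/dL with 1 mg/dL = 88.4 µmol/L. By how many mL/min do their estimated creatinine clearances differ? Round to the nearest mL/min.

Patient 1: CrCl = (140 − 60) × 69 / (72 × 3.5) = 5520.0 / 252.00 ≈ 21.9 mL/min
Patient 2: SCr = 199 / 88.4 = 2.251 mg/dL
Patient 2: CrCl = (140 − 54) × 120.8 / (72 × 2.251) = 10388.8 / 162.07 ≈ 64.1 mL/min
|21.9 − 64.1| = 42.2 mL/min

42 mL/min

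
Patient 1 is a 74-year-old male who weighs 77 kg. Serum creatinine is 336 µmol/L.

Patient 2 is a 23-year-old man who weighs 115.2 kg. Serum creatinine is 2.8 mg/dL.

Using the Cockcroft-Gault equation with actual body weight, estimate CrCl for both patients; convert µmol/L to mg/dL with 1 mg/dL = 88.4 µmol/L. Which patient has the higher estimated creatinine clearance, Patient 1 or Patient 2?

Patient 1: SCr = 336 / 88.4 = 3.801 mg/dL
Patient 1: CrCl = (140 − 74) × 77 / (72 × 3.801) = 5082.0 / 273.67 ≈ 18.6 mL/min
Patient 2: CrCl = (140 − 23) × 115.2 / (72 × 2.8) = 13478.4 / 201.60 ≈ 66.9 mL/min
18.6 vs 66.9 mL/min → Patient 2 is higher.

Patient 2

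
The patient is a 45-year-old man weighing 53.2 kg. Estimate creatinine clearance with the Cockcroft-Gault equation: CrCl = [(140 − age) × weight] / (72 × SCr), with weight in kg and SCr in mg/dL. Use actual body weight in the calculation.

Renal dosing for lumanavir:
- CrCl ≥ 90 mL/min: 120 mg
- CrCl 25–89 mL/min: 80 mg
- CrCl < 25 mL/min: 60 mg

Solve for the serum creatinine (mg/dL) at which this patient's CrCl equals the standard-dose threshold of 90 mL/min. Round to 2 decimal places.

0.78 mg/dL

Standard dose requires CrCl ≥ 90 mL/min.
Set (140 − 45) × 53.2 / (72 × SCr) = 90
SCr = (140 − 45) × 53.2 / (72 × 90) = 0.780 mg/dL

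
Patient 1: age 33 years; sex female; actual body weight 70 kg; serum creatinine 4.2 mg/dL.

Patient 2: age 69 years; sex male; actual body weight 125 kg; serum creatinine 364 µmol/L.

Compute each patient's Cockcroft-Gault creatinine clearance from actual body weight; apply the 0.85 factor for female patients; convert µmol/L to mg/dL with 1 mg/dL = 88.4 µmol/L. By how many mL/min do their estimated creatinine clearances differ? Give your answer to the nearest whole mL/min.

9 mL/min

Patient 1: CrCl = (140 − 33) × 70 / (72 × 4.2) × 0.85 = 7490.0 / 302.40 × 0.85 ≈ 21.1 mL/min
Patient 2: SCr = 364 / 88.4 = 4.118 mg/dL
Patient 2: CrCl = (140 − 69) × 125 / (72 × 4.118) = 8875.0 / 296.50 ≈ 29.9 mL/min
|21.1 − 29.9| = 8.8 mL/min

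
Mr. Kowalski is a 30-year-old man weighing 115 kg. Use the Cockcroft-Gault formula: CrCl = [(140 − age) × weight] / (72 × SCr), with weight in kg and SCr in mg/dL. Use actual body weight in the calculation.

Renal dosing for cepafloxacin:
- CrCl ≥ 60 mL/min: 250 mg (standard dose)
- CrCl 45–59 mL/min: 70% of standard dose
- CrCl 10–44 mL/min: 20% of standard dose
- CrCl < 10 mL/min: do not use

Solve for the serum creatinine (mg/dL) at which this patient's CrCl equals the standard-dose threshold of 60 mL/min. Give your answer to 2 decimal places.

Standard dose requires CrCl ≥ 60 mL/min.
Set (140 − 30) × 115 / (72 × SCr) = 60
SCr = (140 − 30) × 115 / (72 × 60) = 2.928 mg/dL

2.93 mg/dL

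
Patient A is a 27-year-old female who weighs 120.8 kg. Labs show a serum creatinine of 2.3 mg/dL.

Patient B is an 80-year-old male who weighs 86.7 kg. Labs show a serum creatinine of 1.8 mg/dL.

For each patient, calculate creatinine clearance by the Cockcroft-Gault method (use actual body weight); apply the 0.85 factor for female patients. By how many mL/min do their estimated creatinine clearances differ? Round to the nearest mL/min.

30 mL/min

Patient A: CrCl = (140 − 27) × 120.8 / (72 × 2.3) × 0.85 = 13650.4 / 165.60 × 0.85 ≈ 70.1 mL/min
Patient B: CrCl = (140 − 80) × 86.7 / (72 × 1.8) = 5202.0 / 129.60 ≈ 40.1 mL/min
|70.1 − 40.1| = 30.0 mL/min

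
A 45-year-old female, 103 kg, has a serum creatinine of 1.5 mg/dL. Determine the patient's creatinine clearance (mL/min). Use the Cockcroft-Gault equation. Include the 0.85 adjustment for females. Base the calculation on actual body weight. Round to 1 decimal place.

CrCl = (140 − 45) × 103 / (72 × 1.5) × 0.85 = 9785.0 / 108.00 × 0.85 ≈ 77.0 mL/min

77.0 mL/min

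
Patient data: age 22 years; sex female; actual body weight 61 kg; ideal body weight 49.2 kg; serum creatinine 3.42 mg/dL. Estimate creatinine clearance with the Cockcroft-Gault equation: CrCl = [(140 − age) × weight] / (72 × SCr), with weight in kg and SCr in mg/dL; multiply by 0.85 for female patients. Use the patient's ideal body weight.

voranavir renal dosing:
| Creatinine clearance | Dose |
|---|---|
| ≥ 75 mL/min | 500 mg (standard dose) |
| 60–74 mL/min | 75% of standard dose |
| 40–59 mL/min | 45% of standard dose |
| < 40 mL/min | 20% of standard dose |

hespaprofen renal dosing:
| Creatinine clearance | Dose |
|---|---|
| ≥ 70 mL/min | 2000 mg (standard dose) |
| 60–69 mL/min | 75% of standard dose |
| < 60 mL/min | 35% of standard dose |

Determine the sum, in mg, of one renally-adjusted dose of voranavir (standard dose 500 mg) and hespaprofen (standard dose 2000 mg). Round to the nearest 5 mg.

800 mg

CrCl = (140 − 22) × 49.2 / (72 × 3.42) × 0.85 = 5805.6 / 246.24 × 0.85 ≈ 20.0 mL/min
CrCl ≈ 20 mL/min.
voranavir: < 40 mL/min → 20% of 500 mg = 100 mg.
hespaprofen: < 60 mL/min → 35% of 2000 mg = 700 mg.
Total = 100 + 700 = 800 mg.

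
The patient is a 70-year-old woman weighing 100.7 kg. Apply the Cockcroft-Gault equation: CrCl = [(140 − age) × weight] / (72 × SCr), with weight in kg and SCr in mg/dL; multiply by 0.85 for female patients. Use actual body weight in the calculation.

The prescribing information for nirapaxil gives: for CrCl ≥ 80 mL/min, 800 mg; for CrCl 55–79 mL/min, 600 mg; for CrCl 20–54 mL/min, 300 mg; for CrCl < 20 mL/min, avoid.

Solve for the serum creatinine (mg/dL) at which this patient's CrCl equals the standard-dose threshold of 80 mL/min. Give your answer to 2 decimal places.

Standard dose requires CrCl ≥ 80 mL/min.
Set (140 − 70) × 100.7 × 0.85 / (72 × SCr) = 80
SCr = (140 − 70) × 100.7 × 0.85 / (72 × 80) = 1.040 mg/dL

1.04 mg/dL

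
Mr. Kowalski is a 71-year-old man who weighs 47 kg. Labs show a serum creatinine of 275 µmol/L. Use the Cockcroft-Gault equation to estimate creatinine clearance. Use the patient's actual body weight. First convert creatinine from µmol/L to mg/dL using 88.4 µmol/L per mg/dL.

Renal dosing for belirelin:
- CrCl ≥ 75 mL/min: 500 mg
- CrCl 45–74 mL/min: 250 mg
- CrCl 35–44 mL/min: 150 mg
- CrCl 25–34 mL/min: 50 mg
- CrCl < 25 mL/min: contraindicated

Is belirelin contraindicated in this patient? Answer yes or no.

yes

SCr = 275 / 88.4 = 3.111 mg/dL
CrCl = (140 − 71) × 47 / (72 × 3.111) = 3243.0 / 223.99 ≈ 14.5 mL/min
CrCl ≈ 14 mL/min, which is < 25 mL/min.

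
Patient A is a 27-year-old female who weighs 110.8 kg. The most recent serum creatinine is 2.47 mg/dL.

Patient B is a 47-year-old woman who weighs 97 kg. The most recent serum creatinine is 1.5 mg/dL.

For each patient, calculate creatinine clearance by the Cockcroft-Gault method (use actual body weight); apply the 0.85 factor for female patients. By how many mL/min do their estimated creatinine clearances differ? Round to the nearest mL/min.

Patient A: CrCl = (140 − 27) × 110.8 / (72 × 2.47) × 0.85 = 12520.4 / 177.84 × 0.85 ≈ 59.8 mL/min
Patient B: CrCl = (140 − 47) × 97 / (72 × 1.5) × 0.85 = 9021.0 / 108.00 × 0.85 ≈ 71.0 mL/min
|59.8 − 71.0| = 11.2 mL/min

11 mL/min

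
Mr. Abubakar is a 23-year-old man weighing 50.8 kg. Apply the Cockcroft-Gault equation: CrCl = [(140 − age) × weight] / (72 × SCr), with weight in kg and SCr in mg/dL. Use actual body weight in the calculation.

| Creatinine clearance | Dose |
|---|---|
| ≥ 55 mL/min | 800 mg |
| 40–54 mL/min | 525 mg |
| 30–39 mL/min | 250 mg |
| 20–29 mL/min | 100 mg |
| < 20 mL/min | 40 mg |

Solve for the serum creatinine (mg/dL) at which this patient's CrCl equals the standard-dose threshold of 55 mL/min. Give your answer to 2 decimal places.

Standard dose requires CrCl ≥ 55 mL/min.
Set (140 − 23) × 50.8 / (72 × SCr) = 55
SCr = (140 − 23) × 50.8 / (72 × 55) = 1.501 mg/dL

1.50 mg/dL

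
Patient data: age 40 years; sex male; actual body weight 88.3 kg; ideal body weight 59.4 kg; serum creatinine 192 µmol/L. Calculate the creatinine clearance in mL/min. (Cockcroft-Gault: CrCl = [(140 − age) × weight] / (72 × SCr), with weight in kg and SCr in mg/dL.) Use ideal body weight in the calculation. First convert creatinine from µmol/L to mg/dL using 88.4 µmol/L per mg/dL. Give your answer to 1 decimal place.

38.0 mL/min

SCr = 192 / 88.4 = 2.172 mg/dL
CrCl = (140 − 40) × 59.4 / (72 × 2.172) = 5940.0 / 156.38 ≈ 38.0 mL/min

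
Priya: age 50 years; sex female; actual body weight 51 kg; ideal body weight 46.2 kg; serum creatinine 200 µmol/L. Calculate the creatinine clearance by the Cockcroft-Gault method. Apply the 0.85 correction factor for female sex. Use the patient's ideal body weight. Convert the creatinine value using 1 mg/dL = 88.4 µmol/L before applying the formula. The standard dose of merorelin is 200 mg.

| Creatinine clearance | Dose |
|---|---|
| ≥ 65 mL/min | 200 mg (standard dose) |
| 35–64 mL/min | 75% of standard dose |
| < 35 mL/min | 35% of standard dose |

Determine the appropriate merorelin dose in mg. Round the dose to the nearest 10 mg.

70 mg

SCr = 200 / 88.4 = 2.262 mg/dL
CrCl = (140 − 50) × 46.2 / (72 × 2.262) × 0.85 = 4158.0 / 162.86 × 0.85 ≈ 21.7 mL/min
CrCl ≈ 22 mL/min → bracket < 35 mL/min.
35% of 200 mg = 70 mg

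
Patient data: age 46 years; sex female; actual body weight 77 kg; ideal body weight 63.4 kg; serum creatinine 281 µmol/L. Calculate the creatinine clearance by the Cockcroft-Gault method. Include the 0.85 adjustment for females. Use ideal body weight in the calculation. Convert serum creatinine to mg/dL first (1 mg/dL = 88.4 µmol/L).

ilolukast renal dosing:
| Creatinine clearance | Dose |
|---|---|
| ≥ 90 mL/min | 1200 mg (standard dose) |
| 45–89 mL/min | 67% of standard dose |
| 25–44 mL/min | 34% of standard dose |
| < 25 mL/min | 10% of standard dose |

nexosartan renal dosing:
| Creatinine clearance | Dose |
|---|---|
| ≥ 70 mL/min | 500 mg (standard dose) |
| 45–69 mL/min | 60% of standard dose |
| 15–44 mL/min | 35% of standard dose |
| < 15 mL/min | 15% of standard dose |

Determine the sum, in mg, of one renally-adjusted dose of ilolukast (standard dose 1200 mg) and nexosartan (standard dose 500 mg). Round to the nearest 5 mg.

SCr = 281 / 88.4 = 3.179 mg/dL
CrCl = (140 − 46) × 63.4 / (72 × 3.179) × 0.85 = 5959.6 / 228.89 × 0.85 ≈ 22.1 mL/min
CrCl ≈ 22 mL/min.
ilolukast: < 25 mL/min → 10% of 1200 mg = 120 mg.
nexosartan: 15–44 mL/min → 35% of 500 mg = 175 mg.
Total = 120 + 175 = 295 mg.

295 mg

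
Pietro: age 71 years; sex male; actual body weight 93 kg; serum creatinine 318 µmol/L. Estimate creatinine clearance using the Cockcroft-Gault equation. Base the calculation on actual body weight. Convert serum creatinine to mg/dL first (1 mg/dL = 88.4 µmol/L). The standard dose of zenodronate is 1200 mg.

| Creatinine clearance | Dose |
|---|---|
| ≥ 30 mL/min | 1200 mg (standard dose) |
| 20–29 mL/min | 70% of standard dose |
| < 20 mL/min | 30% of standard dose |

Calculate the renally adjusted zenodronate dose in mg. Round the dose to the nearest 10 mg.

840 mg

SCr = 318 / 88.4 = 3.597 mg/dL
CrCl = (140 − 71) × 93 / (72 × 3.597) = 6417.0 / 258.98 ≈ 24.8 mL/min
CrCl ≈ 25 mL/min → bracket 20–29 mL/min.
70% of 1200 mg = 840 mg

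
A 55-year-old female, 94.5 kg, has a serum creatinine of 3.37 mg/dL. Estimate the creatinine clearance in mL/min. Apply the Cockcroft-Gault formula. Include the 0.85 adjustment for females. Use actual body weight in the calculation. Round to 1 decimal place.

CrCl = (140 − 55) × 94.5 / (72 × 3.37) × 0.85 = 8032.5 / 242.64 × 0.85 ≈ 28.1 mL/min

28.1 mL/min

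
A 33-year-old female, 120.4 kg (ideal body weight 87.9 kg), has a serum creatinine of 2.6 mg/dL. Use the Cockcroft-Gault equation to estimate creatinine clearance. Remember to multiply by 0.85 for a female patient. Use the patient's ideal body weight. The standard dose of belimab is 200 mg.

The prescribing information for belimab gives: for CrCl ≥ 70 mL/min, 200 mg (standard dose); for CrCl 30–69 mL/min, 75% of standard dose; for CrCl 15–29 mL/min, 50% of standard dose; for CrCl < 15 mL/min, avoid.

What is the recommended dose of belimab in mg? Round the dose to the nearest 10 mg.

CrCl = (140 − 33) × 87.9 / (72 × 2.6) × 0.85 = 9405.3 / 187.20 × 0.85 ≈ 42.7 mL/min
CrCl ≈ 43 mL/min → bracket 30–69 mL/min.
75% of 200 mg = 150 mg

150 mg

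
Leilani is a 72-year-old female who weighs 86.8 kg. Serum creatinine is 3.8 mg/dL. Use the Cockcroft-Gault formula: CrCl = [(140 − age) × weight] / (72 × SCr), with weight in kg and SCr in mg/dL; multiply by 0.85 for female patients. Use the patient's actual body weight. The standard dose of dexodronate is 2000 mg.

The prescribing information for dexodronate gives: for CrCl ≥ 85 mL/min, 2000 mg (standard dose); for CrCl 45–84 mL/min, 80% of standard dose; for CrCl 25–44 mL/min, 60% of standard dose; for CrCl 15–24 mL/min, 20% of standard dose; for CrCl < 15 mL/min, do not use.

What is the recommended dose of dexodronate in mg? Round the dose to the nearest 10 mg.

CrCl = (140 − 72) × 86.8 / (72 × 3.8) × 0.85 = 5902.4 / 273.60 × 0.85 ≈ 18.3 mL/min
CrCl ≈ 18 mL/min → bracket 15–24 mL/min.
20% of 2000 mg = 400 mg

400 mg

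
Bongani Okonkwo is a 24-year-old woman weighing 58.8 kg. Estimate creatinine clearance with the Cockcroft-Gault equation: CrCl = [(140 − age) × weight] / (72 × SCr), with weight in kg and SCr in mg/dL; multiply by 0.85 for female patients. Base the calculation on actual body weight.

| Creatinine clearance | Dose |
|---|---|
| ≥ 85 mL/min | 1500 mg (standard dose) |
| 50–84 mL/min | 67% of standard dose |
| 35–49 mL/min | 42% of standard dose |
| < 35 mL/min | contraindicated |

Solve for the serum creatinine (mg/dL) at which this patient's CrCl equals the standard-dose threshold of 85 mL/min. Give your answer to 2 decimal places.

Standard dose requires CrCl ≥ 85 mL/min.
Set (140 − 24) × 58.8 × 0.85 / (72 × SCr) = 85
SCr = (140 − 24) × 58.8 × 0.85 / (72 × 85) = 0.947 mg/dL

0.95 mg/dL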